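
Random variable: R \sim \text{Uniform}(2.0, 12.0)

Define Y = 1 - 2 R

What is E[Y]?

For Y = -2R + 1:
E[Y] = -2 * E[R] + 1
E[R] = (2 + 12)/2 = 7
E[Y] = -2 * 7 + 1 = -13

-13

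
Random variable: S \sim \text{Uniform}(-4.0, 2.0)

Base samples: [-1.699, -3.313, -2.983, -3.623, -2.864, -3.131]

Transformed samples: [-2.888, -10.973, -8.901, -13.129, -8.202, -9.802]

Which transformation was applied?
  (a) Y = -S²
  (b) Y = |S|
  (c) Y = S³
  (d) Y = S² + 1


Checking option (a) Y = -S²:
  S = -1.699 -> Y = -2.888 ✓
  S = -3.313 -> Y = -10.973 ✓
  S = -2.983 -> Y = -8.901 ✓
All samples match this transformation.

(a) -S²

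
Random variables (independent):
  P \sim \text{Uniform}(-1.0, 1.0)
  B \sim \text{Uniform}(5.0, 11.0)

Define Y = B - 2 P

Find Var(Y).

For independent RVs: Var(aX + bY) = a²Var(X) + b²Var(Y)
Var(P) = 0.33333333
Var(B) = 3
Var(Y) = (-2)²*0.33333333 + 1²*3
= 4*0.33333333 + 1*3 = 4.3333333

4.3333333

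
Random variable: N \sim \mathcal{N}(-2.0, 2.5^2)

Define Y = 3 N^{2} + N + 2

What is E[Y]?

E[Y] = 3*E[N²] + 1*E[N] + 2
E[N] = -2
E[N²] = Var(N) + (E[N])² = 6.25 + 4 = 10.25
E[Y] = 3*10.25 + 1*(-2) + 2 = 30.75

30.75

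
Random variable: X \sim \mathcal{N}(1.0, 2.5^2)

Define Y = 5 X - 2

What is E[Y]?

For Y = 5X - 2:
E[Y] = 5 * E[X] - 2
E[X] = 1.0 = 1
E[Y] = 5 * 1 - 2 = 3

3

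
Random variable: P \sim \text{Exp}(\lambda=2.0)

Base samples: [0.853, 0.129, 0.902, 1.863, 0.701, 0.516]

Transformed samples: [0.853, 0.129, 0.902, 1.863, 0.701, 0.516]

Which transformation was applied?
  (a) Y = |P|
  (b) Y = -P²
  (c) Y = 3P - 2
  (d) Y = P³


Checking option (a) Y = |P|:
  P = 0.853 -> Y = 0.853 ✓
  P = 0.129 -> Y = 0.129 ✓
  P = 0.902 -> Y = 0.902 ✓
All samples match this transformation.

(a) |P|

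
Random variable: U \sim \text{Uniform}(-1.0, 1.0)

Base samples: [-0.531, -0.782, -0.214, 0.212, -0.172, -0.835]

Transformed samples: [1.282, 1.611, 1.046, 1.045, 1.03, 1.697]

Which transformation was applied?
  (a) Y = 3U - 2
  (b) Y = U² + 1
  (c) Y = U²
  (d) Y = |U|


Checking option (b) Y = U² + 1:
  U = -0.531 -> Y = 1.282 ✓
  U = -0.782 -> Y = 1.611 ✓
  U = -0.214 -> Y = 1.046 ✓
All samples match this transformation.

(b) U² + 1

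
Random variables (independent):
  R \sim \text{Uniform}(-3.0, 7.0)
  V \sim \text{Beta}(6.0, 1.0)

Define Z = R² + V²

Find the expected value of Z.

E[Z] = E[R²] + E[V²]
E[R²] = Var(R) + E[R]² = 8.3333333 + 4 = 12.333333
E[V²] = Var(V) + E[V]² = 0.015306122 + 0.73469388 = 0.75
E[Z] = 12.333333 + 0.75 = 13.083333

13.083333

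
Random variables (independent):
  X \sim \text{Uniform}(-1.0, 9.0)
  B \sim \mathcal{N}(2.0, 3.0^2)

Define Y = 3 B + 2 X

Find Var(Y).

For independent RVs: Var(aX + bY) = a²Var(X) + b²Var(Y)
Var(X) = 8.3333333
Var(B) = 9
Var(Y) = 2²*8.3333333 + 3²*9
= 4*8.3333333 + 9*9 = 114.33333

114.33333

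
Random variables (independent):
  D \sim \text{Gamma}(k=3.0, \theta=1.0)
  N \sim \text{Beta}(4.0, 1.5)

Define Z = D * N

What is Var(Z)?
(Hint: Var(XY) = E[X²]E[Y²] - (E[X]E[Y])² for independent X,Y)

Var(XY) = E[X²]E[Y²] - (E[X]E[Y])²
E[D] = 3, Var(D) = 3
E[N] = 0.72727273, Var(N) = 0.03051494
E[D²] = 3 + 3² = 12
E[N²] = 0.03051494 + 0.72727273² = 0.55944056
Var(Z) = 12*0.55944056 - (3*0.72727273)²
= 6.7132867 - 4.7603306 = 1.9529561

1.9529561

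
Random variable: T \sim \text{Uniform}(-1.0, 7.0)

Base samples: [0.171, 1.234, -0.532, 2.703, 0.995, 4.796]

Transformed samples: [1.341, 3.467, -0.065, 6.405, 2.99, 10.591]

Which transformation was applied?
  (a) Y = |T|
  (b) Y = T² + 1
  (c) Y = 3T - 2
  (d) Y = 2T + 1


Checking option (d) Y = 2T + 1:
  T = 0.171 -> Y = 1.341 ✓
  T = 1.234 -> Y = 3.467 ✓
  T = -0.532 -> Y = -0.065 ✓
All samples match this transformation.

(d) 2T + 1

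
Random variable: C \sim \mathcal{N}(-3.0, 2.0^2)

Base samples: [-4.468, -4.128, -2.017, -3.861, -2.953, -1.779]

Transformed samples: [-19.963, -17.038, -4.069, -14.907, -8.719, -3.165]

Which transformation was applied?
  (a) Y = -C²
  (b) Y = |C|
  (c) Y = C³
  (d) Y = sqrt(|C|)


Checking option (a) Y = -C²:
  C = -4.468 -> Y = -19.963 ✓
  C = -4.128 -> Y = -17.038 ✓
  C = -2.017 -> Y = -4.069 ✓
All samples match this transformation.

(a) -C²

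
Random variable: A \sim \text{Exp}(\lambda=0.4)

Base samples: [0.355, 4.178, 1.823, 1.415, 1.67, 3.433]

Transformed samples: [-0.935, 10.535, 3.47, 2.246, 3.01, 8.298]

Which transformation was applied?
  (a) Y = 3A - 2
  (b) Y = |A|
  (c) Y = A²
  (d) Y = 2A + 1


Checking option (a) Y = 3A - 2:
  A = 0.355 -> Y = -0.935 ✓
  A = 4.178 -> Y = 10.535 ✓
  A = 1.823 -> Y = 3.47 ✓
All samples match this transformation.

(a) 3A - 2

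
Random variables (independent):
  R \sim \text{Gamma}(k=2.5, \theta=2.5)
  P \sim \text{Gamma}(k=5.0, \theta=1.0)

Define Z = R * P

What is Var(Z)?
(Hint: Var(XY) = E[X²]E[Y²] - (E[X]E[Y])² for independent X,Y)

Var(XY) = E[X²]E[Y²] - (E[X]E[Y])²
E[R] = 6.25, Var(R) = 15.625
E[P] = 5, Var(P) = 5
E[R²] = 15.625 + 6.25² = 54.6875
E[P²] = 5 + 5² = 30
Var(Z) = 54.6875*30 - (6.25*5)²
= 1640.625 - 976.5625 = 664.0625

664.0625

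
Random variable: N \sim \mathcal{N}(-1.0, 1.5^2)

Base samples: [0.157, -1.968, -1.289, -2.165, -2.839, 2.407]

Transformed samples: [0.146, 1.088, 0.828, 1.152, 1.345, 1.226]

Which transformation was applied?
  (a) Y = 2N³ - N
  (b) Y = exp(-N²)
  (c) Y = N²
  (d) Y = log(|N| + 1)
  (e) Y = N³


Checking option (d) Y = log(|N| + 1):
  N = 0.157 -> Y = 0.146 ✓
  N = -1.968 -> Y = 1.088 ✓
  N = -1.289 -> Y = 0.828 ✓
All samples match this transformation.

(d) log(|N| + 1)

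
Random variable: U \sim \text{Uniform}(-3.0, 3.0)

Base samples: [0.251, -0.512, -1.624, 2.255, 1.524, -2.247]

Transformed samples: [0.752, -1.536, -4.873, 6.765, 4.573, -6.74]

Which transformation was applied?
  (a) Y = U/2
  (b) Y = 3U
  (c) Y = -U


Checking option (b) Y = 3U:
  U = 0.251 -> Y = 0.752 ✓
  U = -0.512 -> Y = -1.536 ✓
  U = -1.624 -> Y = -4.873 ✓
All samples match this transformation.

(b) 3U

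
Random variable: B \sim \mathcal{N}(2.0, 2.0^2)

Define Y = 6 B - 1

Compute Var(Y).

For Y = aB + b: Var(Y) = a² * Var(B)
Var(B) = 2.0^2 = 4
Var(Y) = 6² * 4 = 36 * 4 = 144

144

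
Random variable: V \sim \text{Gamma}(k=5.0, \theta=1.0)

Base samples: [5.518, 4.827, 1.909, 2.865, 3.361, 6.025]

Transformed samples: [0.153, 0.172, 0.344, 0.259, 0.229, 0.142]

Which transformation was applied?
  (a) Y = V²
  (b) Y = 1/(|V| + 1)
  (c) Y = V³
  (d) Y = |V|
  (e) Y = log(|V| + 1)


Checking option (b) Y = 1/(|V| + 1):
  V = 5.518 -> Y = 0.153 ✓
  V = 4.827 -> Y = 0.172 ✓
  V = 1.909 -> Y = 0.344 ✓
All samples match this transformation.

(b) 1/(|V| + 1)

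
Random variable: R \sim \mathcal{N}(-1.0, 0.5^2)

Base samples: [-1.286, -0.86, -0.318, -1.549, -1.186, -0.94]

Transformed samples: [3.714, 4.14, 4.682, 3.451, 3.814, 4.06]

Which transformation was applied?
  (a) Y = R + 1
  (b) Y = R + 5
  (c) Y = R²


Checking option (b) Y = R + 5:
  R = -1.286 -> Y = 3.714 ✓
  R = -0.86 -> Y = 4.14 ✓
  R = -0.318 -> Y = 4.682 ✓
All samples match this transformation.

(b) R + 5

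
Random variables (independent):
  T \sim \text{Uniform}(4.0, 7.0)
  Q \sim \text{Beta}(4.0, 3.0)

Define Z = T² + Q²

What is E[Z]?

E[Z] = E[T²] + E[Q²]
E[T²] = Var(T) + E[T]² = 0.75 + 30.25 = 31
E[Q²] = Var(Q) + E[Q]² = 0.030612245 + 0.32653061 = 0.35714286
E[Z] = 31 + 0.35714286 = 31.357143

31.357143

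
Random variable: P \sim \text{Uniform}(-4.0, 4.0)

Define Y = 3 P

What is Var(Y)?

For Y = aP + b: Var(Y) = a² * Var(P)
Var(P) = (4 + 4)^2/12 = 5.3333333
Var(Y) = 3² * 5.3333333 = 9 * 5.3333333 = 48

48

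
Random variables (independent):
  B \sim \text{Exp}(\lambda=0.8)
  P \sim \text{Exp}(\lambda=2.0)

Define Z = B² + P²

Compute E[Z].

E[Z] = E[B²] + E[P²]
E[B²] = Var(B) + E[B]² = 1.5625 + 1.5625 = 3.125
E[P²] = Var(P) + E[P]² = 0.25 + 0.25 = 0.5
E[Z] = 3.125 + 0.5 = 3.625

3.625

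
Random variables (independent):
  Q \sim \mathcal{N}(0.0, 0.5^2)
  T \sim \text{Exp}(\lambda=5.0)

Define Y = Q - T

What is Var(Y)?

For independent RVs: Var(aX + bY) = a²Var(X) + b²Var(Y)
Var(Q) = 0.25
Var(T) = 0.04
Var(Y) = 1²*0.25 + (-1)²*0.04
= 1*0.25 + 1*0.04 = 0.29

0.29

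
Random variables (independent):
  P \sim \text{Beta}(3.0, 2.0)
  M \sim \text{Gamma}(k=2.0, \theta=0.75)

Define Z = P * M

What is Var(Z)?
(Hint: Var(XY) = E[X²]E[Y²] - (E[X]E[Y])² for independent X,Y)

Var(XY) = E[X²]E[Y²] - (E[X]E[Y])²
E[P] = 0.6, Var(P) = 0.04
E[M] = 1.5, Var(M) = 1.125
E[P²] = 0.04 + 0.6² = 0.4
E[M²] = 1.125 + 1.5² = 3.375
Var(Z) = 0.4*3.375 - (0.6*1.5)²
= 1.35 - 0.81 = 0.54

0.54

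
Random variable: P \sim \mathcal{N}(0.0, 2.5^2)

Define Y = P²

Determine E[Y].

Using E[X²] = Var(X) + (E[X])²:
E[P] = 0
Var(P) = 2.5^2 = 6.25
E[P²] = 6.25 + 0² = 6.25 + 0 = 6.25

6.25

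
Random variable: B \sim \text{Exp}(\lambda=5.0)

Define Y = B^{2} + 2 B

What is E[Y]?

E[Y] = 1*E[B²] + 2*E[B]
E[B] = 0.2
E[B²] = Var(B) + (E[B])² = 0.04 + 0.04 = 0.08
E[Y] = 1*0.08 + 2*0.2 = 0.48

0.48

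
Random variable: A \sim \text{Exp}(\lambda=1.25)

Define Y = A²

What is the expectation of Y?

Using E[X²] = Var(X) + (E[X])²:
E[A] = 0.8
Var(A) = 1/1.25^2 = 0.64
E[A²] = 0.64 + 0.8² = 0.64 + 0.64 = 1.28

1.28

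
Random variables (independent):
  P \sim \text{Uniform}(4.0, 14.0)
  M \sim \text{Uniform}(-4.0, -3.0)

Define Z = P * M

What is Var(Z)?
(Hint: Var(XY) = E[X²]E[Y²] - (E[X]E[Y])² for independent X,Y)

Var(XY) = E[X²]E[Y²] - (E[X]E[Y])²
E[P] = 9, Var(P) = 8.3333333
E[M] = -3.5, Var(M) = 0.083333333
E[P²] = 8.3333333 + 9² = 89.333333
E[M²] = 0.083333333 + (-3.5)² = 12.333333
Var(Z) = 89.333333*12.333333 - (9*(-3.5))²
= 1101.7778 - 992.25 = 109.52778

109.52778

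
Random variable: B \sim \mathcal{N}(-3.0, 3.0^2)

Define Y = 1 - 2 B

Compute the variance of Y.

For Y = aB + b: Var(Y) = a² * Var(B)
Var(B) = 3.0^2 = 9
Var(Y) = (-2)² * 9 = 4 * 9 = 36

36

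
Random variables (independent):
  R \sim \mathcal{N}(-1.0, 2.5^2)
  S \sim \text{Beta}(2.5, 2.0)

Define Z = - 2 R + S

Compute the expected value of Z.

E[Z] = -2*E[R] + 1*E[S]
E[R] = -1
E[S] = 0.55555556
E[Z] = -2*(-1) + 1*0.55555556 = 2.5555556

2.5555556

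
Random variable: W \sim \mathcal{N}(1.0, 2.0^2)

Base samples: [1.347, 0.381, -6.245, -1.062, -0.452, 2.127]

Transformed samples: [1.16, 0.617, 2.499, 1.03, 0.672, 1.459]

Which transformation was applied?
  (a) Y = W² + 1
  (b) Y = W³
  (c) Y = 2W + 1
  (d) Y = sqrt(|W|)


Checking option (d) Y = sqrt(|W|):
  W = 1.347 -> Y = 1.16 ✓
  W = 0.381 -> Y = 0.617 ✓
  W = -6.245 -> Y = 2.499 ✓
All samples match this transformation.

(d) sqrt(|W|)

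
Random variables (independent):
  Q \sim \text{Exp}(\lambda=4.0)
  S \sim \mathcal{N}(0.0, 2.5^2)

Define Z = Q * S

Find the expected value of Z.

For independent RVs: E[XY] = E[X]*E[Y]
E[Q] = 0.25
E[S] = 0
E[Z] = 0.25 * 0 = 0

0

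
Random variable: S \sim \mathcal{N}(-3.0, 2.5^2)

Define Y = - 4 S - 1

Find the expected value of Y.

For Y = -4S - 1:
E[Y] = -4 * E[S] - 1
E[S] = -3.0 = -3
E[Y] = -4 * (-3) - 1 = 11

11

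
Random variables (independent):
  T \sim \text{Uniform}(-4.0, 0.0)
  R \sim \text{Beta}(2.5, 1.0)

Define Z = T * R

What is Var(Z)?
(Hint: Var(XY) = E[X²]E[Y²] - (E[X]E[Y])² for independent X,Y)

Var(XY) = E[X²]E[Y²] - (E[X]E[Y])²
E[T] = -2, Var(T) = 1.3333333
E[R] = 0.71428571, Var(R) = 0.045351474
E[T²] = 1.3333333 + (-2)² = 5.3333333
E[R²] = 0.045351474 + 0.71428571² = 0.55555556
Var(Z) = 5.3333333*0.55555556 - (-2*0.71428571)²
= 2.962963 - 2.0408163 = 0.92214664

0.92214664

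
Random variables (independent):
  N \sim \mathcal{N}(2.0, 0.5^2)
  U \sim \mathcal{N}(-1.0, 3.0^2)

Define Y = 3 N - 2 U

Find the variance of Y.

For independent RVs: Var(aX + bY) = a²Var(X) + b²Var(Y)
Var(N) = 0.25
Var(U) = 9
Var(Y) = 3²*0.25 + (-2)²*9
= 9*0.25 + 4*9 = 38.25

38.25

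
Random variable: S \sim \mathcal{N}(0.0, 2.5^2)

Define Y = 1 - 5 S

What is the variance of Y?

For Y = aS + b: Var(Y) = a² * Var(S)
Var(S) = 2.5^2 = 6.25
Var(Y) = (-5)² * 6.25 = 25 * 6.25 = 156.25

156.25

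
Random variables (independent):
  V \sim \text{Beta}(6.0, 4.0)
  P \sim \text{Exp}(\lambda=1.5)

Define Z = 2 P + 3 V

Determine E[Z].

E[Z] = 3*E[V] + 2*E[P]
E[V] = 0.6
E[P] = 0.66666667
E[Z] = 3*0.6 + 2*0.66666667 = 3.1333333

3.1333333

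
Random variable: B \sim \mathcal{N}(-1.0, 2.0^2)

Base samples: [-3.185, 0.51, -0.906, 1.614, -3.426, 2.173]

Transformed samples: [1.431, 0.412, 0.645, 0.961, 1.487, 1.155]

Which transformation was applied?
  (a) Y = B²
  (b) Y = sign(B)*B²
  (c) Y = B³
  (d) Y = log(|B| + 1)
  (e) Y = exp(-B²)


Checking option (d) Y = log(|B| + 1):
  B = -3.185 -> Y = 1.431 ✓
  B = 0.51 -> Y = 0.412 ✓
  B = -0.906 -> Y = 0.645 ✓
All samples match this transformation.

(d) log(|B| + 1)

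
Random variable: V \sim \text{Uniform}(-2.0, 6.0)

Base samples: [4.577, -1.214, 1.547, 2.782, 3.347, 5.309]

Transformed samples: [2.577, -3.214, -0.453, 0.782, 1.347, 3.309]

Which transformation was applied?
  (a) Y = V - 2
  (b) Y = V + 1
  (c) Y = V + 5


Checking option (a) Y = V - 2:
  V = 4.577 -> Y = 2.577 ✓
  V = -1.214 -> Y = -3.214 ✓
  V = 1.547 -> Y = -0.453 ✓
All samples match this transformation.

(a) V - 2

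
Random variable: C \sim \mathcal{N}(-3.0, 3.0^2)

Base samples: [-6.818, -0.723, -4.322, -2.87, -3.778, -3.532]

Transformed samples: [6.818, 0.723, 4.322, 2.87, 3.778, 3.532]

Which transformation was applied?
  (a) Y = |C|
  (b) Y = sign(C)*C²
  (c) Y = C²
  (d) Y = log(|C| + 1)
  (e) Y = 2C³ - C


Checking option (a) Y = |C|:
  C = -6.818 -> Y = 6.818 ✓
  C = -0.723 -> Y = 0.723 ✓
  C = -4.322 -> Y = 4.322 ✓
All samples match this transformation.

(a) |C|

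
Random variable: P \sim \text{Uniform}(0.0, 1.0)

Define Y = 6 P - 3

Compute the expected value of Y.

For Y = 6P - 3:
E[Y] = 6 * E[P] - 3
E[P] = (0 + 1)/2 = 0.5
E[Y] = 6 * 0.5 - 3 = 0

0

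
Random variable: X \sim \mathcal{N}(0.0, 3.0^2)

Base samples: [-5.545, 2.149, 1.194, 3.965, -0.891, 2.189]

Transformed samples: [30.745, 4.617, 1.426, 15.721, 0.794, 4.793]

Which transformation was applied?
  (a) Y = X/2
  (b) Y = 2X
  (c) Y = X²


Checking option (c) Y = X²:
  X = -5.545 -> Y = 30.745 ✓
  X = 2.149 -> Y = 4.617 ✓
  X = 1.194 -> Y = 1.426 ✓
All samples match this transformation.

(c) X²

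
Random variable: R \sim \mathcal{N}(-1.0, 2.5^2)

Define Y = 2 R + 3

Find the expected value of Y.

For Y = 2R + 3:
E[Y] = 2 * E[R] + 3
E[R] = -1.0 = -1
E[Y] = 2 * (-1) + 3 = 1

1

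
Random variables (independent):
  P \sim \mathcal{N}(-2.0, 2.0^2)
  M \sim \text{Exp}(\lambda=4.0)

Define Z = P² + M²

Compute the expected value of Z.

E[Z] = E[P²] + E[M²]
E[P²] = Var(P) + E[P]² = 4 + 4 = 8
E[M²] = Var(M) + E[M]² = 0.0625 + 0.0625 = 0.125
E[Z] = 8 + 0.125 = 8.125

8.125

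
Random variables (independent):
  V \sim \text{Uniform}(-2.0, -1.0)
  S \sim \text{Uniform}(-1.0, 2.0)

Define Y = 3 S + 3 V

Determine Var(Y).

For independent RVs: Var(aX + bY) = a²Var(X) + b²Var(Y)
Var(V) = 0.083333333
Var(S) = 0.75
Var(Y) = 3²*0.083333333 + 3²*0.75
= 9*0.083333333 + 9*0.75 = 7.5

7.5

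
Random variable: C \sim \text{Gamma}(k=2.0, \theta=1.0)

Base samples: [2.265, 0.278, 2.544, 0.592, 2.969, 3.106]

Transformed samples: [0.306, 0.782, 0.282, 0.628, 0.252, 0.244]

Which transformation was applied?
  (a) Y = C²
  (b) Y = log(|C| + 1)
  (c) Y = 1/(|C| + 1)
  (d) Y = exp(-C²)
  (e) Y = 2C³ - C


Checking option (c) Y = 1/(|C| + 1):
  C = 2.265 -> Y = 0.306 ✓
  C = 0.278 -> Y = 0.782 ✓
  C = 2.544 -> Y = 0.282 ✓
All samples match this transformation.

(c) 1/(|C| + 1)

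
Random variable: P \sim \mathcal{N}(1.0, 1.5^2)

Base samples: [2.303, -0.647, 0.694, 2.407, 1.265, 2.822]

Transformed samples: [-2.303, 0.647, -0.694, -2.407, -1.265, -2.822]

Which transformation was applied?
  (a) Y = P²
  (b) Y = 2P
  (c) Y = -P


Checking option (c) Y = -P:
  P = 2.303 -> Y = -2.303 ✓
  P = -0.647 -> Y = 0.647 ✓
  P = 0.694 -> Y = -0.694 ✓
All samples match this transformation.

(c) -P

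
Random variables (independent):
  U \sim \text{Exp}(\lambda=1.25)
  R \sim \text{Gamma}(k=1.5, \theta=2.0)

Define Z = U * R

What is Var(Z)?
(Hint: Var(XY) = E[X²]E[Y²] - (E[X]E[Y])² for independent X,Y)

Var(XY) = E[X²]E[Y²] - (E[X]E[Y])²
E[U] = 0.8, Var(U) = 0.64
E[R] = 3, Var(R) = 6
E[U²] = 0.64 + 0.8² = 1.28
E[R²] = 6 + 3² = 15
Var(Z) = 1.28*15 - (0.8*3)²
= 19.2 - 5.76 = 13.44

13.44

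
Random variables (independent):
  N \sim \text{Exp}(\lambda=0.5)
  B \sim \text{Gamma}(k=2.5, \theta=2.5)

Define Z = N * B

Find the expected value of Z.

For independent RVs: E[XY] = E[X]*E[Y]
E[N] = 2
E[B] = 6.25
E[Z] = 2 * 6.25 = 12.5

12.5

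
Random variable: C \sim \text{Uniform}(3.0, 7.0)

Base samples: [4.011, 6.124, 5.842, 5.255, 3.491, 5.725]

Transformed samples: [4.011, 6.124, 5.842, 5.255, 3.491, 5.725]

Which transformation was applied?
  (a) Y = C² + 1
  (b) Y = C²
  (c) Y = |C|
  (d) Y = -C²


Checking option (c) Y = |C|:
  C = 4.011 -> Y = 4.011 ✓
  C = 6.124 -> Y = 6.124 ✓
  C = 5.842 -> Y = 5.842 ✓
All samples match this transformation.

(c) |C|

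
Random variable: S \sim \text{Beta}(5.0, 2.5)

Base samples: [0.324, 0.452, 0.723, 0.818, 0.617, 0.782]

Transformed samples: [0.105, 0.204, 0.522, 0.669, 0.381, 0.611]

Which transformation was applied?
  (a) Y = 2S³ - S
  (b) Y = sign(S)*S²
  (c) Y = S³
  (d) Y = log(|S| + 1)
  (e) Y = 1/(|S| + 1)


Checking option (b) Y = sign(S)*S²:
  S = 0.324 -> Y = 0.105 ✓
  S = 0.452 -> Y = 0.204 ✓
  S = 0.723 -> Y = 0.522 ✓
All samples match this transformation.

(b) sign(S)*S²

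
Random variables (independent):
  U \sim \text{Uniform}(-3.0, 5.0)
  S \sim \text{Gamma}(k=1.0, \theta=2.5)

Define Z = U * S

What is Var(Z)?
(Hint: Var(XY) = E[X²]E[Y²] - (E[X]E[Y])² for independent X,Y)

Var(XY) = E[X²]E[Y²] - (E[X]E[Y])²
E[U] = 1, Var(U) = 5.3333333
E[S] = 2.5, Var(S) = 6.25
E[U²] = 5.3333333 + 1² = 6.3333333
E[S²] = 6.25 + 2.5² = 12.5
Var(Z) = 6.3333333*12.5 - (1*2.5)²
= 79.166667 - 6.25 = 72.916667

72.916667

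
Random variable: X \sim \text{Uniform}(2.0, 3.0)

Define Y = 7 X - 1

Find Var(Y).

For Y = aX + b: Var(Y) = a² * Var(X)
Var(X) = (3 - 2)^2/12 = 0.083333333
Var(Y) = 7² * 0.083333333 = 49 * 0.083333333 = 4.0833333

4.0833333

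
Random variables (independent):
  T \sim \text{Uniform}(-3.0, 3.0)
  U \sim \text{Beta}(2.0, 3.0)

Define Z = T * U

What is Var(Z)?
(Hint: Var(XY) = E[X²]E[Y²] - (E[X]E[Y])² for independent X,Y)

Var(XY) = E[X²]E[Y²] - (E[X]E[Y])²
E[T] = 0, Var(T) = 3
E[U] = 0.4, Var(U) = 0.04
E[T²] = 3 + 0² = 3
E[U²] = 0.04 + 0.4² = 0.2
Var(Z) = 3*0.2 - (0*0.4)²
= 0.6 - 0 = 0.6

0.6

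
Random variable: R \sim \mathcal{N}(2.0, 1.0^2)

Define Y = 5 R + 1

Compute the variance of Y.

For Y = aR + b: Var(Y) = a² * Var(R)
Var(R) = 1.0^2 = 1
Var(Y) = 5² * 1 = 25 * 1 = 25

25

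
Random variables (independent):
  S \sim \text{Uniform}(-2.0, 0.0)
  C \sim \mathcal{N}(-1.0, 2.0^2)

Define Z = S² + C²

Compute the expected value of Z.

E[Z] = E[S²] + E[C²]
E[S²] = Var(S) + E[S]² = 0.33333333 + 1 = 1.3333333
E[C²] = Var(C) + E[C]² = 4 + 1 = 5
E[Z] = 1.3333333 + 5 = 6.3333333

6.3333333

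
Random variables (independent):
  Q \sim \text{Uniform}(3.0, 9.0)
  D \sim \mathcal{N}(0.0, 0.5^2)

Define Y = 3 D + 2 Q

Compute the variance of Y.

For independent RVs: Var(aX + bY) = a²Var(X) + b²Var(Y)
Var(Q) = 3
Var(D) = 0.25
Var(Y) = 2²*3 + 3²*0.25
= 4*3 + 9*0.25 = 14.25

14.25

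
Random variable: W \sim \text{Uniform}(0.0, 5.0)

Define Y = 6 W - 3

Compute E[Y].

For Y = 6W - 3:
E[Y] = 6 * E[W] - 3
E[W] = (0 + 5)/2 = 2.5
E[Y] = 6 * 2.5 - 3 = 12

12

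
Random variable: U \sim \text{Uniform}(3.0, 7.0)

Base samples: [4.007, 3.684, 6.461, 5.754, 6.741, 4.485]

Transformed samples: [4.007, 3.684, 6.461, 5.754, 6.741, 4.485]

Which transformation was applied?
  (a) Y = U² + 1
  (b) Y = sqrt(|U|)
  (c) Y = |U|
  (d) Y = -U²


Checking option (c) Y = |U|:
  U = 4.007 -> Y = 4.007 ✓
  U = 3.684 -> Y = 3.684 ✓
  U = 6.461 -> Y = 6.461 ✓
All samples match this transformation.

(c) |U|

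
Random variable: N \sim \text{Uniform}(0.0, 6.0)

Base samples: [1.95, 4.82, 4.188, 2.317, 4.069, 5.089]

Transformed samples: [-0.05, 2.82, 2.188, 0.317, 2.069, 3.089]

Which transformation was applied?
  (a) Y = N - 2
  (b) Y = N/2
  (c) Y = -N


Checking option (a) Y = N - 2:
  N = 1.95 -> Y = -0.05 ✓
  N = 4.82 -> Y = 2.82 ✓
  N = 4.188 -> Y = 2.188 ✓
All samples match this transformation.

(a) N - 2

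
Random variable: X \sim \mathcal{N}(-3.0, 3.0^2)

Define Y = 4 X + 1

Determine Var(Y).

For Y = aX + b: Var(Y) = a² * Var(X)
Var(X) = 3.0^2 = 9
Var(Y) = 4² * 9 = 16 * 9 = 144

144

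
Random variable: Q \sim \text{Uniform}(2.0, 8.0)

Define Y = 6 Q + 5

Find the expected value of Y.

For Y = 6Q + 5:
E[Y] = 6 * E[Q] + 5
E[Q] = (2 + 8)/2 = 5
E[Y] = 6 * 5 + 5 = 35

35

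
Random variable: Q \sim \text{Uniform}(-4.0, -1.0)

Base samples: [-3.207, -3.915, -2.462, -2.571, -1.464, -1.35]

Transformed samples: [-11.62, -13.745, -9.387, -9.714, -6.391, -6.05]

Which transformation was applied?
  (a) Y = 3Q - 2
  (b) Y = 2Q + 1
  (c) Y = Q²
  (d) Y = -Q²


Checking option (a) Y = 3Q - 2:
  Q = -3.207 -> Y = -11.62 ✓
  Q = -3.915 -> Y = -13.745 ✓
  Q = -2.462 -> Y = -9.387 ✓
All samples match this transformation.

(a) 3Q - 2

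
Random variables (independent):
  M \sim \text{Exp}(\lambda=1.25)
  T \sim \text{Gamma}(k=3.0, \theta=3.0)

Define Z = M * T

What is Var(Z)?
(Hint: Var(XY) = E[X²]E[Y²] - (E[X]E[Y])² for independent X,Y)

Var(XY) = E[X²]E[Y²] - (E[X]E[Y])²
E[M] = 0.8, Var(M) = 0.64
E[T] = 9, Var(T) = 27
E[M²] = 0.64 + 0.8² = 1.28
E[T²] = 27 + 9² = 108
Var(Z) = 1.28*108 - (0.8*9)²
= 138.24 - 51.84 = 86.4

86.4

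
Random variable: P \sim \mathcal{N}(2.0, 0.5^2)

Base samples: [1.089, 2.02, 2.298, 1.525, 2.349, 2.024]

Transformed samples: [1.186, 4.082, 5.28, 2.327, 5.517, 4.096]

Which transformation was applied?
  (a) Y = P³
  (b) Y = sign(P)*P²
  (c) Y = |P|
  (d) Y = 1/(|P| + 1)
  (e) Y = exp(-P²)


Checking option (b) Y = sign(P)*P²:
  P = 1.089 -> Y = 1.186 ✓
  P = 2.02 -> Y = 4.082 ✓
  P = 2.298 -> Y = 5.28 ✓
All samples match this transformation.

(b) sign(P)*P²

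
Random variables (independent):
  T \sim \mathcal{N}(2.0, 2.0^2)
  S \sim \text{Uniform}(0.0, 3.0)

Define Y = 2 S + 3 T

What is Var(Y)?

For independent RVs: Var(aX + bY) = a²Var(X) + b²Var(Y)
Var(T) = 4
Var(S) = 0.75
Var(Y) = 3²*4 + 2²*0.75
= 9*4 + 4*0.75 = 39

39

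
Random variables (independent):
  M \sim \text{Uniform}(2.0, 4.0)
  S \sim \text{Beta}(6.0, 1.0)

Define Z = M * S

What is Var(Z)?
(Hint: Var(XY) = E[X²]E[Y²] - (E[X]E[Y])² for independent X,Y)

Var(XY) = E[X²]E[Y²] - (E[X]E[Y])²
E[M] = 3, Var(M) = 0.33333333
E[S] = 0.85714286, Var(S) = 0.015306122
E[M²] = 0.33333333 + 3² = 9.3333333
E[S²] = 0.015306122 + 0.85714286² = 0.75
Var(Z) = 9.3333333*0.75 - (3*0.85714286)²
= 7 - 6.6122449 = 0.3877551

0.3877551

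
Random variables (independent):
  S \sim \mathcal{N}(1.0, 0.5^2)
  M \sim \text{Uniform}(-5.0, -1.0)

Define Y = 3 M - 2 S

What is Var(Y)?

For independent RVs: Var(aX + bY) = a²Var(X) + b²Var(Y)
Var(S) = 0.25
Var(M) = 1.3333333
Var(Y) = (-2)²*0.25 + 3²*1.3333333
= 4*0.25 + 9*1.3333333 = 13

13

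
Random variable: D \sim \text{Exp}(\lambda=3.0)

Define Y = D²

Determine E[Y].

Using E[X²] = Var(X) + (E[X])²:
E[D] = 0.33333333
Var(D) = 1/3.0^2 = 0.11111111
E[D²] = 0.11111111 + 0.33333333² = 0.11111111 + 0.11111111 = 0.22222222

0.22222222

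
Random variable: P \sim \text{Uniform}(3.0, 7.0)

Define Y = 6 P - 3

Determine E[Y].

For Y = 6P - 3:
E[Y] = 6 * E[P] - 3
E[P] = (3 + 7)/2 = 5
E[Y] = 6 * 5 - 3 = 27

27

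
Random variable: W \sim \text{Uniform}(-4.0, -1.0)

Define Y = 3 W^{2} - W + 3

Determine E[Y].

E[Y] = 3*E[W²] - 1*E[W] + 3
E[W] = -2.5
E[W²] = Var(W) + (E[W])² = 0.75 + 6.25 = 7
E[Y] = 3*7 - 1*(-2.5) + 3 = 26.5

26.5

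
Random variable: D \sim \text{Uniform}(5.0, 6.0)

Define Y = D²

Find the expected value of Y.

Using E[X²] = Var(X) + (E[X])²:
E[D] = 5.5
Var(D) = (6 - 5)^2/12 = 0.083333333
E[D²] = 0.083333333 + 5.5² = 0.083333333 + 30.25 = 30.333333

30.333333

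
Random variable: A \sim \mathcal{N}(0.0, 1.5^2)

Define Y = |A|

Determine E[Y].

For X ~ N(0, 1.5²), E[|X|] = sigma * sqrt(2/pi)
= 1.5 * sqrt(2/pi) = 1.1968268

1.1968268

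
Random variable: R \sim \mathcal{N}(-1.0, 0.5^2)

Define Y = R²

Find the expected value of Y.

E[R²] = Var(R) + (E[R])² = 0.25 + 1 = 1.25

1.25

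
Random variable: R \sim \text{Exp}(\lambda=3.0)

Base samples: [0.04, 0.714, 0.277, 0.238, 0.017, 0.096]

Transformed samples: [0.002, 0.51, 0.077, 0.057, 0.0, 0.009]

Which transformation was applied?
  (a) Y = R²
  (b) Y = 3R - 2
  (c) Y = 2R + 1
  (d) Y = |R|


Checking option (a) Y = R²:
  R = 0.04 -> Y = 0.002 ✓
  R = 0.714 -> Y = 0.51 ✓
  R = 0.277 -> Y = 0.077 ✓
All samples match this transformation.

(a) R²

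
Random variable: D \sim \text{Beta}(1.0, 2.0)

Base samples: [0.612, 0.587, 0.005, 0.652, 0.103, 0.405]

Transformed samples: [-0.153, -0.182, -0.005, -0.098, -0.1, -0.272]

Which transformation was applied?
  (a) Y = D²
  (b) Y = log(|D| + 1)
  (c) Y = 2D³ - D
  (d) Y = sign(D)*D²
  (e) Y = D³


Checking option (c) Y = 2D³ - D:
  D = 0.612 -> Y = -0.153 ✓
  D = 0.587 -> Y = -0.182 ✓
  D = 0.005 -> Y = -0.005 ✓
All samples match this transformation.

(c) 2D³ - D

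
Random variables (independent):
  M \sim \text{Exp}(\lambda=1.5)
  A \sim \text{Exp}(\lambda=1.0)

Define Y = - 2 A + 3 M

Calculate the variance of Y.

For independent RVs: Var(aX + bY) = a²Var(X) + b²Var(Y)
Var(M) = 0.44444444
Var(A) = 1
Var(Y) = 3²*0.44444444 + (-2)²*1
= 9*0.44444444 + 4*1 = 8

8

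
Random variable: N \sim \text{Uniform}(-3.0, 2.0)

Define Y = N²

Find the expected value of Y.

E[N²] = Var(N) + (E[N])² = 2.0833333 + 0.25 = 2.3333333

2.3333333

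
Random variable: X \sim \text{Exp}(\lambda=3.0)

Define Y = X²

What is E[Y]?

E[X²] = Var(X) + (E[X])² = 0.11111111 + 0.11111111 = 0.22222222

0.22222222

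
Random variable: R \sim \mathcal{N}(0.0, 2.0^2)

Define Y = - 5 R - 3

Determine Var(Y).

For Y = aR + b: Var(Y) = a² * Var(R)
Var(R) = 2.0^2 = 4
Var(Y) = (-5)² * 4 = 25 * 4 = 100

100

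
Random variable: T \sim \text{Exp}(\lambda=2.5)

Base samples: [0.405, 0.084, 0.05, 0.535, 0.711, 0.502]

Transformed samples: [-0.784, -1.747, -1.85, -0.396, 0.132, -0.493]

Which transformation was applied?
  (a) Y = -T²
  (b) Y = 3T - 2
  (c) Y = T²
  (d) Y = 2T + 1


Checking option (b) Y = 3T - 2:
  T = 0.405 -> Y = -0.784 ✓
  T = 0.084 -> Y = -1.747 ✓
  T = 0.05 -> Y = -1.85 ✓
All samples match this transformation.

(b) 3T - 2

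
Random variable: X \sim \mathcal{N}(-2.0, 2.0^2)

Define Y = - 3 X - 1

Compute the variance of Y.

For Y = aX + b: Var(Y) = a² * Var(X)
Var(X) = 2.0^2 = 4
Var(Y) = (-3)² * 4 = 9 * 4 = 36

36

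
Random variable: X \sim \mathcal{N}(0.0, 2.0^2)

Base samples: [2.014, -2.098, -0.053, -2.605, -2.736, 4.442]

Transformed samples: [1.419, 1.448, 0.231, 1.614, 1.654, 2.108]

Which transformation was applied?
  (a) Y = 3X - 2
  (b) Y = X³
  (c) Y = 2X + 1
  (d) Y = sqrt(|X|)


Checking option (d) Y = sqrt(|X|):
  X = 2.014 -> Y = 1.419 ✓
  X = -2.098 -> Y = 1.448 ✓
  X = -0.053 -> Y = 0.231 ✓
All samples match this transformation.

(d) sqrt(|X|)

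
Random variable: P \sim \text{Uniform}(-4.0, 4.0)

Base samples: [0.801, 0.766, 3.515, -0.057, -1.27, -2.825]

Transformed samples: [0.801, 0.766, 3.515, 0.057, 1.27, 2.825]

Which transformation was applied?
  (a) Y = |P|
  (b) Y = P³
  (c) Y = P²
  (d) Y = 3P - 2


Checking option (a) Y = |P|:
  P = 0.801 -> Y = 0.801 ✓
  P = 0.766 -> Y = 0.766 ✓
  P = 3.515 -> Y = 3.515 ✓
All samples match this transformation.

(a) |P|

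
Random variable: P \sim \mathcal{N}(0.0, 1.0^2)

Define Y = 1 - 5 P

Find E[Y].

For Y = -5P + 1:
E[Y] = -5 * E[P] + 1
E[P] = 0.0 = 0
E[Y] = -5 * 0 + 1 = 1

1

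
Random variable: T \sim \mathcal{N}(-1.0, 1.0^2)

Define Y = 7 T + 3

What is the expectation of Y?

For Y = 7T + 3:
E[Y] = 7 * E[T] + 3
E[T] = -1.0 = -1
E[Y] = 7 * (-1) + 3 = -4

-4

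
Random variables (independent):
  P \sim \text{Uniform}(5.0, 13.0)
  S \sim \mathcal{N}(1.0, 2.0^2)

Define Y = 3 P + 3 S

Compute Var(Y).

For independent RVs: Var(aX + bY) = a²Var(X) + b²Var(Y)
Var(P) = 5.3333333
Var(S) = 4
Var(Y) = 3²*5.3333333 + 3²*4
= 9*5.3333333 + 9*4 = 84

84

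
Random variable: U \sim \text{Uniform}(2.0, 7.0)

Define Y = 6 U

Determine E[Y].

For Y = 6U:
E[Y] = 6 * E[U]
E[U] = (2 + 7)/2 = 4.5
E[Y] = 6 * 4.5 = 27

27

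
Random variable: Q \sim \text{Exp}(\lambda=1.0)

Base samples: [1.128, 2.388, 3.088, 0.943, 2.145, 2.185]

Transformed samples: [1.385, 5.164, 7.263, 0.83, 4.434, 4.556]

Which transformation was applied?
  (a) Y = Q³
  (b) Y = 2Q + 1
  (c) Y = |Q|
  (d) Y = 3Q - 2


Checking option (d) Y = 3Q - 2:
  Q = 1.128 -> Y = 1.385 ✓
  Q = 2.388 -> Y = 5.164 ✓
  Q = 3.088 -> Y = 7.263 ✓
All samples match this transformation.

(d) 3Q - 2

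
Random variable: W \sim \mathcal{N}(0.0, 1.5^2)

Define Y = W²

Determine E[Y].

Using E[X²] = Var(X) + (E[X])²:
E[W] = 0
Var(W) = 1.5^2 = 2.25
E[W²] = 2.25 + 0² = 2.25 + 0 = 2.25

2.25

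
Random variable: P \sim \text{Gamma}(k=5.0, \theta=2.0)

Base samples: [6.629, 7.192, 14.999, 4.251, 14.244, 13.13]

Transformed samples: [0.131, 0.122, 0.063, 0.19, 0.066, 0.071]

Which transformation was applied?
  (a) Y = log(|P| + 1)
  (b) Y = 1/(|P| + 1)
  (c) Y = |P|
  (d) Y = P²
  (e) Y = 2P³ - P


Checking option (b) Y = 1/(|P| + 1):
  P = 6.629 -> Y = 0.131 ✓
  P = 7.192 -> Y = 0.122 ✓
  P = 14.999 -> Y = 0.063 ✓
All samples match this transformation.

(b) 1/(|P| + 1)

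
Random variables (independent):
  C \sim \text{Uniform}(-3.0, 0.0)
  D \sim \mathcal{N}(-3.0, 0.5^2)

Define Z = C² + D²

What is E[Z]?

E[Z] = E[C²] + E[D²]
E[C²] = Var(C) + E[C]² = 0.75 + 2.25 = 3
E[D²] = Var(D) + E[D]² = 0.25 + 9 = 9.25
E[Z] = 3 + 9.25 = 12.25

12.25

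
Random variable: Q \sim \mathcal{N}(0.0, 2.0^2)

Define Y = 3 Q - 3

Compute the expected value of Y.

For Y = 3Q - 3:
E[Y] = 3 * E[Q] - 3
E[Q] = 0.0 = 0
E[Y] = 3 * 0 - 3 = -3

-3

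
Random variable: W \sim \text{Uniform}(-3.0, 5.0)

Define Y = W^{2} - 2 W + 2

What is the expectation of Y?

E[Y] = 1*E[W²] - 2*E[W] + 2
E[W] = 1
E[W²] = Var(W) + (E[W])² = 5.3333333 + 1 = 6.3333333
E[Y] = 1*6.3333333 - 2*1 + 2 = 6.3333333

6.3333333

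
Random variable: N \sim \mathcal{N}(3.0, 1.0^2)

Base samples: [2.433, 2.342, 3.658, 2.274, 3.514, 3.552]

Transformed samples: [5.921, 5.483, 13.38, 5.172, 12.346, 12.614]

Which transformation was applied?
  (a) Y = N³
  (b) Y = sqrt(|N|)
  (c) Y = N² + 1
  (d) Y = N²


Checking option (d) Y = N²:
  N = 2.433 -> Y = 5.921 ✓
  N = 2.342 -> Y = 5.483 ✓
  N = 3.658 -> Y = 13.38 ✓
All samples match this transformation.

(d) N²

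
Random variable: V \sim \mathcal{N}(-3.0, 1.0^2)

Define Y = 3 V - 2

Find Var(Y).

For Y = aV + b: Var(Y) = a² * Var(V)
Var(V) = 1.0^2 = 1
Var(Y) = 3² * 1 = 9 * 1 = 9

9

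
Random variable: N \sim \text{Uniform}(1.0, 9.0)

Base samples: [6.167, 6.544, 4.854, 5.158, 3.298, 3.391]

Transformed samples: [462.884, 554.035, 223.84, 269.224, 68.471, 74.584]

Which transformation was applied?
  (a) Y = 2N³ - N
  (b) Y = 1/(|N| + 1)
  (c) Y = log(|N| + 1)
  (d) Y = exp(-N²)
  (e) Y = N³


Checking option (a) Y = 2N³ - N:
  N = 6.167 -> Y = 462.884 ✓
  N = 6.544 -> Y = 554.035 ✓
  N = 4.854 -> Y = 223.84 ✓
All samples match this transformation.

(a) 2N³ - N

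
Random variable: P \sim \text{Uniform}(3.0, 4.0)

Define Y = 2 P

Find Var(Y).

For Y = aP + b: Var(Y) = a² * Var(P)
Var(P) = (4 - 3)^2/12 = 0.083333333
Var(Y) = 2² * 0.083333333 = 4 * 0.083333333 = 0.33333333

0.33333333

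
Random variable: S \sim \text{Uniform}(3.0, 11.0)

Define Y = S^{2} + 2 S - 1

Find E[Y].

E[Y] = 1*E[S²] + 2*E[S] - 1
E[S] = 7
E[S²] = Var(S) + (E[S])² = 5.3333333 + 49 = 54.333333
E[Y] = 1*54.333333 + 2*7 - 1 = 67.333333

67.333333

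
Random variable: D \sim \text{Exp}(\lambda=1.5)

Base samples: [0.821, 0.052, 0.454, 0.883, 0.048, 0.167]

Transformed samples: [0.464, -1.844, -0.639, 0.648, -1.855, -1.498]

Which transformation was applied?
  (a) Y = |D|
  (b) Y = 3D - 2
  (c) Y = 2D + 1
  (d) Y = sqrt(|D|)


Checking option (b) Y = 3D - 2:
  D = 0.821 -> Y = 0.464 ✓
  D = 0.052 -> Y = -1.844 ✓
  D = 0.454 -> Y = -0.639 ✓
All samples match this transformation.

(b) 3D - 2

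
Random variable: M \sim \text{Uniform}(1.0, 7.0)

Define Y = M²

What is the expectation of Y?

E[M²] = Var(M) + (E[M])² = 3 + 16 = 19

19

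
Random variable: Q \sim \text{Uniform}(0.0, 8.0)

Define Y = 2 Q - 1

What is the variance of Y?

For Y = aQ + b: Var(Y) = a² * Var(Q)
Var(Q) = (8 - 0)^2/12 = 5.3333333
Var(Y) = 2² * 5.3333333 = 4 * 5.3333333 = 21.333333

21.333333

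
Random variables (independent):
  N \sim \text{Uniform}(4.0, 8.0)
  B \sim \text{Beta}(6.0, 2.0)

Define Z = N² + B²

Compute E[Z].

E[Z] = E[N²] + E[B²]
E[N²] = Var(N) + E[N]² = 1.3333333 + 36 = 37.333333
E[B²] = Var(B) + E[B]² = 0.020833333 + 0.5625 = 0.58333333
E[Z] = 37.333333 + 0.58333333 = 37.916667

37.916667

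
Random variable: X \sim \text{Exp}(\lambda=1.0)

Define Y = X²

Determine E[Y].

Using E[X²] = Var(X) + (E[X])²:
E[X] = 1
Var(X) = 1/1.0^2 = 1
E[X²] = 1 + 1² = 1 + 1 = 2

2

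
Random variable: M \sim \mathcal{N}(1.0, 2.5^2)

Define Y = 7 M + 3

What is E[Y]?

For Y = 7M + 3:
E[Y] = 7 * E[M] + 3
E[M] = 1.0 = 1
E[Y] = 7 * 1 + 3 = 10

10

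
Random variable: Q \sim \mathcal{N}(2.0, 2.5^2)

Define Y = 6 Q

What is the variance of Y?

For Y = aQ + b: Var(Y) = a² * Var(Q)
Var(Q) = 2.5^2 = 6.25
Var(Y) = 6² * 6.25 = 36 * 6.25 = 225

225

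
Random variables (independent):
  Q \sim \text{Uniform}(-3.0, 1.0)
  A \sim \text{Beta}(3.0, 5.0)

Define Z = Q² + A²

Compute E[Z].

E[Z] = E[Q²] + E[A²]
E[Q²] = Var(Q) + E[Q]² = 1.3333333 + 1 = 2.3333333
E[A²] = Var(A) + E[A]² = 0.026041667 + 0.140625 = 0.16666667
E[Z] = 2.3333333 + 0.16666667 = 2.5

2.5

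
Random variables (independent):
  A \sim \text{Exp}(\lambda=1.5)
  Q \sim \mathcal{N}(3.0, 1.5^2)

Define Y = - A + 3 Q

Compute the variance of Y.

For independent RVs: Var(aX + bY) = a²Var(X) + b²Var(Y)
Var(A) = 0.44444444
Var(Q) = 2.25
Var(Y) = (-1)²*0.44444444 + 3²*2.25
= 1*0.44444444 + 9*2.25 = 20.694444

20.694444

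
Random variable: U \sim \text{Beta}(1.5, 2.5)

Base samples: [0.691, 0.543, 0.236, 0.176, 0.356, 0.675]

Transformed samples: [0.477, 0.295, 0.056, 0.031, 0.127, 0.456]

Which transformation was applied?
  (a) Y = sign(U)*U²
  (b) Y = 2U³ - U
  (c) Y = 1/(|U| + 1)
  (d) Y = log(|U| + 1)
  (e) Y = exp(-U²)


Checking option (a) Y = sign(U)*U²:
  U = 0.691 -> Y = 0.477 ✓
  U = 0.543 -> Y = 0.295 ✓
  U = 0.236 -> Y = 0.056 ✓
All samples match this transformation.

(a) sign(U)*U²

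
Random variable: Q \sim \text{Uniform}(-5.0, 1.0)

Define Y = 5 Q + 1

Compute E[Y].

For Y = 5Q + 1:
E[Y] = 5 * E[Q] + 1
E[Q] = (-5 + 1)/2 = -2
E[Y] = 5 * (-2) + 1 = -9

-9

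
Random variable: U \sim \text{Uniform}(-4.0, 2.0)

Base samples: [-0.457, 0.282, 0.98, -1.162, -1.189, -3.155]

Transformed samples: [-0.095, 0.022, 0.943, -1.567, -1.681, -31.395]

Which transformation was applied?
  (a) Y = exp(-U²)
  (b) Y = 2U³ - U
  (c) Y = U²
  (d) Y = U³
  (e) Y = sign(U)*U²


Checking option (d) Y = U³:
  U = -0.457 -> Y = -0.095 ✓
  U = 0.282 -> Y = 0.022 ✓
  U = 0.98 -> Y = 0.943 ✓
All samples match this transformation.

(d) U³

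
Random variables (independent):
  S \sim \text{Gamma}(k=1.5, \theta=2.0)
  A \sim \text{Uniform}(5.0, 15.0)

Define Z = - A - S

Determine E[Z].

E[Z] = -1*E[S] - 1*E[A]
E[S] = 3
E[A] = 10
E[Z] = -1*3 - 1*10 = -13

-13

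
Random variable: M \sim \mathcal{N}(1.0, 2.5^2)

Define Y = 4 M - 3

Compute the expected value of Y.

For Y = 4M - 3:
E[Y] = 4 * E[M] - 3
E[M] = 1.0 = 1
E[Y] = 4 * 1 - 3 = 1

1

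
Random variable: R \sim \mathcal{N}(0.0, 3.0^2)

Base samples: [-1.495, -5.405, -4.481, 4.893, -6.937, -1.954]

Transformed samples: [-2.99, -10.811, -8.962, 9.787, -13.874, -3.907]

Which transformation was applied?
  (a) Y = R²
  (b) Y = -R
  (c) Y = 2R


Checking option (c) Y = 2R:
  R = -1.495 -> Y = -2.99 ✓
  R = -5.405 -> Y = -10.811 ✓
  R = -4.481 -> Y = -8.962 ✓
All samples match this transformation.

(c) 2R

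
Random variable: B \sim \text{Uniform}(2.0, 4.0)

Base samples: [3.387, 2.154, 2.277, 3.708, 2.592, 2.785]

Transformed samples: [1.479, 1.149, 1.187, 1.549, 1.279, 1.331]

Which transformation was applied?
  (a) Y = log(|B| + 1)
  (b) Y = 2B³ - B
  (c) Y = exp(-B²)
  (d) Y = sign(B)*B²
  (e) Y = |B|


Checking option (a) Y = log(|B| + 1):
  B = 3.387 -> Y = 1.479 ✓
  B = 2.154 -> Y = 1.149 ✓
  B = 2.277 -> Y = 1.187 ✓
All samples match this transformation.

(a) log(|B| + 1)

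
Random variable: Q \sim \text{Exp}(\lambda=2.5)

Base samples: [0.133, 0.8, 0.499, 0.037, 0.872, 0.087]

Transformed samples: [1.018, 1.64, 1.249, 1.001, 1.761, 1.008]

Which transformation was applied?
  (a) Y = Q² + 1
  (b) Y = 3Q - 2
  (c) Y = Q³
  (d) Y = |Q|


Checking option (a) Y = Q² + 1:
  Q = 0.133 -> Y = 1.018 ✓
  Q = 0.8 -> Y = 1.64 ✓
  Q = 0.499 -> Y = 1.249 ✓
All samples match this transformation.

(a) Q² + 1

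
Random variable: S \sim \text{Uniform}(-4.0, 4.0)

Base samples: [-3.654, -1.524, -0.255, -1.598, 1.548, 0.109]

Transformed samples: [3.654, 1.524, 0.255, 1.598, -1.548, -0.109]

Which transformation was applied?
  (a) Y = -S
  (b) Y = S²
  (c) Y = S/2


Checking option (a) Y = -S:
  S = -3.654 -> Y = 3.654 ✓
  S = -1.524 -> Y = 1.524 ✓
  S = -0.255 -> Y = 0.255 ✓
All samples match this transformation.

(a) -S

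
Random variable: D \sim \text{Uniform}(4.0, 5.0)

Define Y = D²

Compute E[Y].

E[D²] = Var(D) + (E[D])² = 0.083333333 + 20.25 = 20.333333

20.333333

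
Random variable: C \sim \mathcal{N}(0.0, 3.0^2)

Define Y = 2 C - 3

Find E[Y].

For Y = 2C - 3:
E[Y] = 2 * E[C] - 3
E[C] = 0.0 = 0
E[Y] = 2 * 0 - 3 = -3

-3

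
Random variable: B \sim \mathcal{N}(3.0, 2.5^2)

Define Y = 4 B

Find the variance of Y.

For Y = aB + b: Var(Y) = a² * Var(B)
Var(B) = 2.5^2 = 6.25
Var(Y) = 4² * 6.25 = 16 * 6.25 = 100

100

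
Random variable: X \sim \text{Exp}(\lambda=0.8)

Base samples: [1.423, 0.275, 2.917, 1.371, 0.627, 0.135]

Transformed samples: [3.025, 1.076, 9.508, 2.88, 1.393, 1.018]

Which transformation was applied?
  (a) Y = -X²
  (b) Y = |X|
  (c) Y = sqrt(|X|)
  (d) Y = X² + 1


Checking option (d) Y = X² + 1:
  X = 1.423 -> Y = 3.025 ✓
  X = 0.275 -> Y = 1.076 ✓
  X = 2.917 -> Y = 9.508 ✓
All samples match this transformation.

(d) X² + 1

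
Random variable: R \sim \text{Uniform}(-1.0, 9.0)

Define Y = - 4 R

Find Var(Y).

For Y = aR + b: Var(Y) = a² * Var(R)
Var(R) = (9 + 1)^2/12 = 8.3333333
Var(Y) = (-4)² * 8.3333333 = 16 * 8.3333333 = 133.33333

133.33333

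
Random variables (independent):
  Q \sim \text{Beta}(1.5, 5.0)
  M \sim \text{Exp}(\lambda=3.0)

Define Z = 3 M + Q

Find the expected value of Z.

E[Z] = 1*E[Q] + 3*E[M]
E[Q] = 0.23076923
E[M] = 0.33333333
E[Z] = 1*0.23076923 + 3*0.33333333 = 1.2307692

1.2307692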